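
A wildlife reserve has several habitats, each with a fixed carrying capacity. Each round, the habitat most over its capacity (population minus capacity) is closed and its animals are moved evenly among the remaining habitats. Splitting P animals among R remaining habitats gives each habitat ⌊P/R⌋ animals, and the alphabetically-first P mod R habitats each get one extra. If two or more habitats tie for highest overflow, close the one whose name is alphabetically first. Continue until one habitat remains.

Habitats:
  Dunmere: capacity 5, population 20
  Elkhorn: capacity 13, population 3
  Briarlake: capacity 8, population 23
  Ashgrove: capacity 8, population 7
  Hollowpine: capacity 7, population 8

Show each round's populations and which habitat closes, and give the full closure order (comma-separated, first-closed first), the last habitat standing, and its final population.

Round 1: Ashgrove=7 Briarlake=23 Dunmere=20 Elkhorn=3 Hollowpine=8 → close Briarlake (overflow 15)
  23÷4 = 5 each, +1 to first 3
Round 2: Ashgrove=13 Dunmere=26 Elkhorn=9 Hollowpine=13 → close Dunmere (overflow 21)
  26÷3 = 8 each, +1 to first 2
Round 3: Ashgrove=22 Elkhorn=18 Hollowpine=21 → close Ashgrove (overflow 14)
  22÷2 = 11 each, +1 to first 0
Round 4: Elkhorn=29 Hollowpine=32 → close Hollowpine (overflow 25)
  32÷1 = 32 each, +1 to first 0

Closure order: Briarlake, Dunmere, Ashgrove, Hollowpine
Last habitat: Elkhorn with 61 animals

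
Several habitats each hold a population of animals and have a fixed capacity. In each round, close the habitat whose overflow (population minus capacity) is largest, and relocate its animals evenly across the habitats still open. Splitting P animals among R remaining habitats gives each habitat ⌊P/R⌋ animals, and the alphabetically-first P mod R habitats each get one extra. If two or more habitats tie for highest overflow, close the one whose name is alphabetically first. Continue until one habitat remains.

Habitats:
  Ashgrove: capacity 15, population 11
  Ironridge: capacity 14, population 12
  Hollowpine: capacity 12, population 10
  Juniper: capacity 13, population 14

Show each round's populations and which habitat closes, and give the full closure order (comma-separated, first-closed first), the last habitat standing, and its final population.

Round 1: Ashgrove=11 Hollowpine=10 Ironridge=12 Juniper=14 → close Juniper (overflow 1)
  14÷3 = 4 each, +1 to first 2
Round 2: Ashgrove=16 Hollowpine=15 Ironridge=16 → close Hollowpine (overflow 3)
  15÷2 = 7 each, +1 to first 1
Round 3: Ashgrove=24 Ironridge=23 → close Ashgrove (overflow 9)
  24÷1 = 24 each, +1 to first 0

Closure order: Juniper, Hollowpine, Ashgrove
Last habitat: Ironridge with 47 animals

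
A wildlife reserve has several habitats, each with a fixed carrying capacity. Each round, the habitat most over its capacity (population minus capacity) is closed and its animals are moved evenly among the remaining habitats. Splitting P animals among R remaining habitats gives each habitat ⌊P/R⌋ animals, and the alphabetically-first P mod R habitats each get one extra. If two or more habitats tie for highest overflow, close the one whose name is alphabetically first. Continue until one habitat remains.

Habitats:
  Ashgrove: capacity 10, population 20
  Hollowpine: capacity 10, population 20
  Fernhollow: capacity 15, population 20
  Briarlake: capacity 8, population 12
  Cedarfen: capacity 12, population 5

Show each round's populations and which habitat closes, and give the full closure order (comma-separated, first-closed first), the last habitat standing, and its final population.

Round 1: Ashgrove=20 Briarlake=12 Cedarfen=5 Fernhollow=20 Hollowpine=20 → close Ashgrove (overflow 10)
  20÷4 = 5 each, +1 to first 0
Round 2: Briarlake=17 Cedarfen=10 Fernhollow=25 Hollowpine=25 → close Hollowpine (overflow 15)
  25÷3 = 8 each, +1 to first 1
Round 3: Briarlake=26 Cedarfen=18 Fernhollow=33 → close Briarlake (overflow 18)
  26÷2 = 13 each, +1 to first 0
Round 4: Cedarfen=31 Fernhollow=46 → close Fernhollow (overflow 31)
  46÷1 = 46 each, +1 to first 0

Closure order: Ashgrove, Hollowpine, Briarlake, Fernhollow
Last habitat: Cedarfen with 77 animals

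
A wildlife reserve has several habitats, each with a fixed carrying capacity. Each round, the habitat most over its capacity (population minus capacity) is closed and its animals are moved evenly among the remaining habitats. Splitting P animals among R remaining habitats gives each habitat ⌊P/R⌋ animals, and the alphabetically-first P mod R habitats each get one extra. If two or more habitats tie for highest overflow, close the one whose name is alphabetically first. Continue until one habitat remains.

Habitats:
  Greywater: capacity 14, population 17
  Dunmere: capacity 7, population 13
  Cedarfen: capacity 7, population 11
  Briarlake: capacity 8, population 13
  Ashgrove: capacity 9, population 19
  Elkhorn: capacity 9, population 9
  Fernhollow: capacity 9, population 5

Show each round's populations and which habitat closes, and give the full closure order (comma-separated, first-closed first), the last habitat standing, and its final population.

Round 1: Ashgrove=19 Briarlake=13 Cedarfen=11 Dunmere=13 Elkhorn=9 Fernhollow=5 Greywater=17 → close Ashgrove (overflow 10)
  19÷6 = 3 each, +1 to first 1
Round 2: Briarlake=17 Cedarfen=14 Dunmere=16 Elkhorn=12 Fernhollow=8 Greywater=20 → close Briarlake (overflow 9)
  17÷5 = 3 each, +1 to first 2
Round 3: Cedarfen=18 Dunmere=20 Elkhorn=15 Fernhollow=11 Greywater=23 → close Dunmere (overflow 13)
  20÷4 = 5 each, +1 to first 0
Round 4: Cedarfen=23 Elkhorn=20 Fernhollow=16 Greywater=28 → close Cedarfen (overflow 16)
  23÷3 = 7 each, +1 to first 2
Round 5: Elkhorn=28 Fernhollow=24 Greywater=35 → close Greywater (overflow 21)
  35÷2 = 17 each, +1 to first 1
Round 6: Elkhorn=46 Fernhollow=41 → close Elkhorn (overflow 37)
  46÷1 = 46 each, +1 to first 0

Closure order: Ashgrove, Briarlake, Dunmere, Cedarfen, Greywater, Elkhorn
Last habitat: Fernhollow with 87 animals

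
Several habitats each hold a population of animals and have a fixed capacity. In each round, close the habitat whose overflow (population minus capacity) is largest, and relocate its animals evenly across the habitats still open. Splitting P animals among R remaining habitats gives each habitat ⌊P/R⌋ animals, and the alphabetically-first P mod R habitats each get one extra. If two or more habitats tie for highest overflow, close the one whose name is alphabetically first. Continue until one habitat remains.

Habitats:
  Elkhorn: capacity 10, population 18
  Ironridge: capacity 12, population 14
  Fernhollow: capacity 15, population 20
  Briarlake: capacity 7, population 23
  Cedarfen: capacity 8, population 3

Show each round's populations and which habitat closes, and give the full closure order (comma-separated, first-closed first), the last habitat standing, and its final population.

Round 1: Briarlake=23 Cedarfen=3 Elkhorn=18 Fernhollow=20 Ironridge=14 → close Briarlake (overflow 16)
  23÷4 = 5 each, +1 to first 3
Round 2: Cedarfen=9 Elkhorn=24 Fernhollow=26 Ironridge=19 → close Elkhorn (overflow 14)
  24÷3 = 8 each, +1 to first 0
Round 3: Cedarfen=17 Fernhollow=34 Ironridge=27 → close Fernhollow (overflow 19)
  34÷2 = 17 each, +1 to first 0
Round 4: Cedarfen=34 Ironridge=44 → close Ironridge (overflow 32)
  44÷1 = 44 each, +1 to first 0

Closure order: Briarlake, Elkhorn, Fernhollow, Ironridge
Last habitat: Cedarfen with 78 animals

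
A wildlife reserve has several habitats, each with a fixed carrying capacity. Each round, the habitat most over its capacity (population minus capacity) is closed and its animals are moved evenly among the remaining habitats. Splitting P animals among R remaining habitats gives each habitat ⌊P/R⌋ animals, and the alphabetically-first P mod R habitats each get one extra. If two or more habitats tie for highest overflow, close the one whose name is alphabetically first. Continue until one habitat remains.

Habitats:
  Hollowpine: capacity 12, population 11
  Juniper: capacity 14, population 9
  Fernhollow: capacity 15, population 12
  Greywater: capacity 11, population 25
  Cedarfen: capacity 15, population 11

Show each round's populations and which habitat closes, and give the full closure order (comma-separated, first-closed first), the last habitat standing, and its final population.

Closure order: Greywater, Hollowpine, Cedarfen, Fernhollow
Last habitat: Juniper with 68 animals

Round 1: Cedarfen=11 Fernhollow=12 Greywater=25 Hollowpine=11 Juniper=9 → close Greywater (overflow 14)
  25÷4 = 6 each, +1 to first 1
Round 2: Cedarfen=18 Fernhollow=18 Hollowpine=17 Juniper=15 → close Hollowpine (overflow 5)
  17÷3 = 5 each, +1 to first 2
Round 3: Cedarfen=24 Fernhollow=24 Juniper=20 → close Cedarfen (overflow 9)
  24÷2 = 12 each, +1 to first 0
Round 4: Fernhollow=36 Juniper=32 → close Fernhollow (overflow 21)
  36÷1 = 36 each, +1 to first 0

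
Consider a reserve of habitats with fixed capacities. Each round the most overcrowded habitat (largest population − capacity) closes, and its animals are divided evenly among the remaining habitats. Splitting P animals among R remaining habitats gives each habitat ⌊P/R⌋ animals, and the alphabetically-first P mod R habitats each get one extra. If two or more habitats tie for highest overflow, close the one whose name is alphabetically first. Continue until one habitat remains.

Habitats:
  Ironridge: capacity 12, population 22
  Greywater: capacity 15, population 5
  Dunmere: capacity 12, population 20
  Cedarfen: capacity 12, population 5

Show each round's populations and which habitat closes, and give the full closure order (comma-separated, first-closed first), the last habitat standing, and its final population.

Round 1: Cedarfen=5 Dunmere=20 Greywater=5 Ironridge=22 → close Ironridge (overflow 10)
  22÷3 = 7 each, +1 to first 1
Round 2: Cedarfen=13 Dunmere=27 Greywater=12 → close Dunmere (overflow 15)
  27÷2 = 13 each, +1 to first 1
Round 3: Cedarfen=27 Greywater=25 → close Cedarfen (overflow 15)
  27÷1 = 27 each, +1 to first 0

Closure order: Ironridge, Dunmere, Cedarfen
Last habitat: Greywater with 52 animals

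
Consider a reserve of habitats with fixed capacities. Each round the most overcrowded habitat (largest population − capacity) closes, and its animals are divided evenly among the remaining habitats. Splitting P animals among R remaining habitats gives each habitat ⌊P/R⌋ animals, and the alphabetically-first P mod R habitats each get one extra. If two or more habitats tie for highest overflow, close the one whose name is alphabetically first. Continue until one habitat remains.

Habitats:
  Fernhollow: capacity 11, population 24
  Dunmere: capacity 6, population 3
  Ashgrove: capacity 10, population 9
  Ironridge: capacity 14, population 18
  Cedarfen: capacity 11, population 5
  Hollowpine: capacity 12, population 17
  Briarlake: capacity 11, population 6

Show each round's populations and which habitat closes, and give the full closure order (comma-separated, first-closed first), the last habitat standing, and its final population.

Round 1: Ashgrove=9 Briarlake=6 Cedarfen=5 Dunmere=3 Fernhollow=24 Hollowpine=17 Ironridge=18 → close Fernhollow (overflow 13)
  24÷6 = 4 each, +1 to first 0
Round 2: Ashgrove=13 Briarlake=10 Cedarfen=9 Dunmere=7 Hollowpine=21 Ironridge=22 → close Hollowpine (overflow 9)
  21÷5 = 4 each, +1 to first 1
Round 3: Ashgrove=18 Briarlake=14 Cedarfen=13 Dunmere=11 Ironridge=26 → close Ironridge (overflow 12)
  26÷4 = 6 each, +1 to first 2
Round 4: Ashgrove=25 Briarlake=21 Cedarfen=19 Dunmere=17 → close Ashgrove (overflow 15)
  25÷3 = 8 each, +1 to first 1
Round 5: Briarlake=30 Cedarfen=27 Dunmere=25 → close Briarlake (overflow 19)
  30÷2 = 15 each, +1 to first 0
Round 6: Cedarfen=42 Dunmere=40 → close Dunmere (overflow 34)
  40÷1 = 40 each, +1 to first 0

Closure order: Fernhollow, Hollowpine, Ironridge, Ashgrove, Briarlake, Dunmere
Last habitat: Cedarfen with 82 animals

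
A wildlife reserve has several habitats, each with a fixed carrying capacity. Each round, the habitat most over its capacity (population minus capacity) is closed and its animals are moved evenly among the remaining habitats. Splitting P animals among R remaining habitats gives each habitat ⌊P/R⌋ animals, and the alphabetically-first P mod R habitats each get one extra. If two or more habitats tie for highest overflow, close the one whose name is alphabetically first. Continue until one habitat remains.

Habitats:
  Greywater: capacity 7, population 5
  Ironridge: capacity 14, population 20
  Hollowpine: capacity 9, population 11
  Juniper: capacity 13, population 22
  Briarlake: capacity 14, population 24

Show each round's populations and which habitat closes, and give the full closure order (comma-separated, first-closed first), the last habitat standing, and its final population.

Round 1: Briarlake=24 Greywater=5 Hollowpine=11 Ironridge=20 Juniper=22 → close Briarlake (overflow 10)
  24÷4 = 6 each, +1 to first 0
Round 2: Greywater=11 Hollowpine=17 Ironridge=26 Juniper=28 → close Juniper (overflow 15)
  28÷3 = 9 each, +1 to first 1
Round 3: Greywater=21 Hollowpine=26 Ironridge=35 → close Ironridge (overflow 21)
  35÷2 = 17 each, +1 to first 1
Round 4: Greywater=39 Hollowpine=43 → close Hollowpine (overflow 34)
  43÷1 = 43 each, +1 to first 0

Closure order: Briarlake, Juniper, Ironridge, Hollowpine
Last habitat: Greywater with 82 animals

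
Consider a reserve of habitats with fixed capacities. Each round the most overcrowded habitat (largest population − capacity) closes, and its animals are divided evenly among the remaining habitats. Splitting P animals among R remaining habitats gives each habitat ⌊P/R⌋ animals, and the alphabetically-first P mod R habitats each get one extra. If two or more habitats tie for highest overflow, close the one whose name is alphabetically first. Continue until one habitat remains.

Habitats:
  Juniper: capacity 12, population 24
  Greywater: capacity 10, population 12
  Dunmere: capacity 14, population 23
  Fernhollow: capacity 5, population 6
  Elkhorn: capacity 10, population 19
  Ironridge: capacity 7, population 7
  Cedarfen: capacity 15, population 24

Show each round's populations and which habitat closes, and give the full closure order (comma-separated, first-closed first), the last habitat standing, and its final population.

Round 1: Cedarfen=24 Dunmere=23 Elkhorn=19 Fernhollow=6 Greywater=12 Ironridge=7 Juniper=24 → close Juniper (overflow 12)
  24÷6 = 4 each, +1 to first 0
Round 2: Cedarfen=28 Dunmere=27 Elkhorn=23 Fernhollow=10 Greywater=16 Ironridge=11 → close Cedarfen (overflow 13)
  28÷5 = 5 each, +1 to first 3
Round 3: Dunmere=33 Elkhorn=29 Fernhollow=16 Greywater=21 Ironridge=16 → close Dunmere (overflow 19)
  33÷4 = 8 each, +1 to first 1
Round 4: Elkhorn=38 Fernhollow=24 Greywater=29 Ironridge=24 → close Elkhorn (overflow 28)
  38÷3 = 12 each, +1 to first 2
Round 5: Fernhollow=37 Greywater=42 Ironridge=36 → close Fernhollow (overflow 32)
  37÷2 = 18 each, +1 to first 1
Round 6: Greywater=61 Ironridge=54 → close Greywater (overflow 51)
  61÷1 = 61 each, +1 to first 0

Closure order: Juniper, Cedarfen, Dunmere, Elkhorn, Fernhollow, Greywater
Last habitat: Ironridge with 115 animals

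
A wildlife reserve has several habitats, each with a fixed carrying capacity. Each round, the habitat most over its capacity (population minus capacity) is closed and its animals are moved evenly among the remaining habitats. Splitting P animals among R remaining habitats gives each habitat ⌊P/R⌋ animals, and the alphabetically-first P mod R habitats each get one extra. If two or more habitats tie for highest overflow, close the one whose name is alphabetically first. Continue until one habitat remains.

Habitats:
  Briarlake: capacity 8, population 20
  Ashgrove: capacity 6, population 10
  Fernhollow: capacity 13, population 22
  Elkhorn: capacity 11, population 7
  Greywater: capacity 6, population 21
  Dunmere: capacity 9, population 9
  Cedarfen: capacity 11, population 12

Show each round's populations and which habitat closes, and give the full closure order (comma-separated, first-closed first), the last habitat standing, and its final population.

Round 1: Ashgrove=10 Briarlake=20 Cedarfen=12 Dunmere=9 Elkhorn=7 Fernhollow=22 Greywater=21 → close Greywater (overflow 15)
  21÷6 = 3 each, +1 to first 3
Round 2: Ashgrove=14 Briarlake=24 Cedarfen=16 Dunmere=12 Elkhorn=10 Fernhollow=25 → close Briarlake (overflow 16)
  24÷5 = 4 each, +1 to first 4
Round 3: Ashgrove=19 Cedarfen=21 Dunmere=17 Elkhorn=15 Fernhollow=29 → close Fernhollow (overflow 16)
  29÷4 = 7 each, +1 to first 1
Round 4: Ashgrove=27 Cedarfen=28 Dunmere=24 Elkhorn=22 → close Ashgrove (overflow 21)
  27÷3 = 9 each, +1 to first 0
Round 5: Cedarfen=37 Dunmere=33 Elkhorn=31 → close Cedarfen (overflow 26)
  37÷2 = 18 each, +1 to first 1
Round 6: Dunmere=52 Elkhorn=49 → close Dunmere (overflow 43)
  52÷1 = 52 each, +1 to first 0

Closure order: Greywater, Briarlake, Fernhollow, Ashgrove, Cedarfen, Dunmere
Last habitat: Elkhorn with 101 animals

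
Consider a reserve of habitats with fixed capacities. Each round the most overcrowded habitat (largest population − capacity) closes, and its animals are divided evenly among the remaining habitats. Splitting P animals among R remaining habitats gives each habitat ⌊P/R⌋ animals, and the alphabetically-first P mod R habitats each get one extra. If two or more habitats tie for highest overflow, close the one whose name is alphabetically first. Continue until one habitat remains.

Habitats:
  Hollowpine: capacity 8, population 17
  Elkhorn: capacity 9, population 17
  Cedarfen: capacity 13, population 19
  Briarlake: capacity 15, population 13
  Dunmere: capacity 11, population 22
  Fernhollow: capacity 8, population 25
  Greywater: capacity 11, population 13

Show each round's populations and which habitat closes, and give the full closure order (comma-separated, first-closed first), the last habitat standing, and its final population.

Round 1: Briarlake=13 Cedarfen=19 Dunmere=22 Elkhorn=17 Fernhollow=25 Greywater=13 Hollowpine=17 → close Fernhollow (overflow 17)
  25÷6 = 4 each, +1 to first 1
Round 2: Briarlake=18 Cedarfen=23 Dunmere=26 Elkhorn=21 Greywater=17 Hollowpine=21 → close Dunmere (overflow 15)
  26÷5 = 5 each, +1 to first 1
Round 3: Briarlake=24 Cedarfen=28 Elkhorn=26 Greywater=22 Hollowpine=26 → close Hollowpine (overflow 18)
  26÷4 = 6 each, +1 to first 2
Round 4: Briarlake=31 Cedarfen=35 Elkhorn=32 Greywater=28 → close Elkhorn (overflow 23)
  32÷3 = 10 each, +1 to first 2
Round 5: Briarlake=42 Cedarfen=46 Greywater=38 → close Cedarfen (overflow 33)
  46÷2 = 23 each, +1 to first 0
Round 6: Briarlake=65 Greywater=61 → close Briarlake (overflow 50)
  65÷1 = 65 each, +1 to first 0

Closure order: Fernhollow, Dunmere, Hollowpine, Elkhorn, Cedarfen, Briarlake
Last habitat: Greywater with 126 animals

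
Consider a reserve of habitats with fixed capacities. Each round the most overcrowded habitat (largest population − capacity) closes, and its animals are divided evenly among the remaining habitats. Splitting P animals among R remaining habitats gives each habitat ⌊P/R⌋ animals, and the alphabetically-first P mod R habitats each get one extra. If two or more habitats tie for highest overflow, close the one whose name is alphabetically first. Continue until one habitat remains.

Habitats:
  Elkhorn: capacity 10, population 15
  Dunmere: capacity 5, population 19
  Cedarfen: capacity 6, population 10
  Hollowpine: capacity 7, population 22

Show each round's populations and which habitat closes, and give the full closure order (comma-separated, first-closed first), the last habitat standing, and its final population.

Round 1: Cedarfen=10 Dunmere=19 Elkhorn=15 Hollowpine=22 → close Hollowpine (overflow 15)
  22÷3 = 7 each, +1 to first 1
Round 2: Cedarfen=18 Dunmere=26 Elkhorn=22 → close Dunmere (overflow 21)
  26÷2 = 13 each, +1 to first 0
Round 3: Cedarfen=31 Elkhorn=35 → close Cedarfen (overflow 25)
  31÷1 = 31 each, +1 to first 0

Closure order: Hollowpine, Dunmere, Cedarfen
Last habitat: Elkhorn with 66 animals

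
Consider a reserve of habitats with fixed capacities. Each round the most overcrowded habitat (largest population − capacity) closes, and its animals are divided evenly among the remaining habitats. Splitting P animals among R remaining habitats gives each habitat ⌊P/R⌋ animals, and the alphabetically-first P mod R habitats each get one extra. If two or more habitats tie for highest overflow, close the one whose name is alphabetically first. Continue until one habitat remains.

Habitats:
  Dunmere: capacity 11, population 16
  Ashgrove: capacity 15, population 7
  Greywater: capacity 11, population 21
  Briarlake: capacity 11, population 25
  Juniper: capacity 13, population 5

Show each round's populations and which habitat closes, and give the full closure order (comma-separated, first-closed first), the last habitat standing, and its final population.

Round 1: Ashgrove=7 Briarlake=25 Dunmere=16 Greywater=21 Juniper=5 → close Briarlake (overflow 14)
  25÷4 = 6 each, +1 to first 1
Round 2: Ashgrove=14 Dunmere=22 Greywater=27 Juniper=11 → close Greywater (overflow 16)
  27÷3 = 9 each, +1 to first 0
Round 3: Ashgrove=23 Dunmere=31 Juniper=20 → close Dunmere (overflow 20)
  31÷2 = 15 each, +1 to first 1
Round 4: Ashgrove=39 Juniper=35 → close Ashgrove (overflow 24)
  39÷1 = 39 each, +1 to first 0

Closure order: Briarlake, Greywater, Dunmere, Ashgrove
Last habitat: Juniper with 74 animals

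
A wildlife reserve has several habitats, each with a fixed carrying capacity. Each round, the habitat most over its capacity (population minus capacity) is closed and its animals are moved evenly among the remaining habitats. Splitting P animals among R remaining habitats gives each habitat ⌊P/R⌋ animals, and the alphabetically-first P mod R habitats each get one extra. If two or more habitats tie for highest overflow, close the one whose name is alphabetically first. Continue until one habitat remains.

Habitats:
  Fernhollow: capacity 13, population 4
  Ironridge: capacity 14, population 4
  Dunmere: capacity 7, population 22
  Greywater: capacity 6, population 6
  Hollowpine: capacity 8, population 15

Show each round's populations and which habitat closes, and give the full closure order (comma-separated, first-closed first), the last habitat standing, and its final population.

Round 1: Dunmere=22 Fernhollow=4 Greywater=6 Hollowpine=15 Ironridge=4 → close Dunmere (overflow 15)
  22÷4 = 5 each, +1 to first 2
Round 2: Fernhollow=10 Greywater=12 Hollowpine=20 Ironridge=9 → close Hollowpine (overflow 12)
  20÷3 = 6 each, +1 to first 2
Round 3: Fernhollow=17 Greywater=19 Ironridge=15 → close Greywater (overflow 13)
  19÷2 = 9 each, +1 to first 1
Round 4: Fernhollow=27 Ironridge=24 → close Fernhollow (overflow 14)
  27÷1 = 27 each, +1 to first 0

Closure order: Dunmere, Hollowpine, Greywater, Fernhollow
Last habitat: Ironridge with 51 animals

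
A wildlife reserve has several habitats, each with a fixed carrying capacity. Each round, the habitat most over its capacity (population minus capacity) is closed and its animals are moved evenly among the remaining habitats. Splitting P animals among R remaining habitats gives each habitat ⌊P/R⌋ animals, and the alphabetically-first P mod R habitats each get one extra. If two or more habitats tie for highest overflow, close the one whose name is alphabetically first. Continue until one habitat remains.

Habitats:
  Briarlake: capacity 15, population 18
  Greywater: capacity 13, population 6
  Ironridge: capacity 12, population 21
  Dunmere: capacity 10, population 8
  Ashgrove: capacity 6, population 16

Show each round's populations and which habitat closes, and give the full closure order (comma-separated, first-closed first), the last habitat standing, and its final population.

Closure order: Ashgrove, Ironridge, Briarlake, Dunmere
Last habitat: Greywater with 69 animals

Round 1: Ashgrove=16 Briarlake=18 Dunmere=8 Greywater=6 Ironridge=21 → close Ashgrove (overflow 10)
  16÷4 = 4 each, +1 to first 0
Round 2: Briarlake=22 Dunmere=12 Greywater=10 Ironridge=25 → close Ironridge (overflow 13)
  25÷3 = 8 each, +1 to first 1
Round 3: Briarlake=31 Dunmere=20 Greywater=18 → close Briarlake (overflow 16)
  31÷2 = 15 each, +1 to first 1
Round 4: Dunmere=36 Greywater=33 → close Dunmere (overflow 26)
  36÷1 = 36 each, +1 to first 0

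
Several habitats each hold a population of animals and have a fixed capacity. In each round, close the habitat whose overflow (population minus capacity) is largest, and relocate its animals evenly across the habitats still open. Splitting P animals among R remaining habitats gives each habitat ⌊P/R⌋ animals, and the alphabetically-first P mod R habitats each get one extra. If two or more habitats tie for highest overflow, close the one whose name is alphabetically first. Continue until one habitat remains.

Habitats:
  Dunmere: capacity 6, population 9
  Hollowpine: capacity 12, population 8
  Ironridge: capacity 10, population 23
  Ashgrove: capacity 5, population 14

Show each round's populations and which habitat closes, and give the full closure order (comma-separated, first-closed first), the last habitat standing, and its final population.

Closure order: Ironridge, Ashgrove, Dunmere
Last habitat: Hollowpine with 54 animals

Round 1: Ashgrove=14 Dunmere=9 Hollowpine=8 Ironridge=23 → close Ironridge (overflow 13)
  23÷3 = 7 each, +1 to first 2
Round 2: Ashgrove=22 Dunmere=17 Hollowpine=15 → close Ashgrove (overflow 17)
  22÷2 = 11 each, +1 to first 0
Round 3: Dunmere=28 Hollowpine=26 → close Dunmere (overflow 22)
  28÷1 = 28 each, +1 to first 0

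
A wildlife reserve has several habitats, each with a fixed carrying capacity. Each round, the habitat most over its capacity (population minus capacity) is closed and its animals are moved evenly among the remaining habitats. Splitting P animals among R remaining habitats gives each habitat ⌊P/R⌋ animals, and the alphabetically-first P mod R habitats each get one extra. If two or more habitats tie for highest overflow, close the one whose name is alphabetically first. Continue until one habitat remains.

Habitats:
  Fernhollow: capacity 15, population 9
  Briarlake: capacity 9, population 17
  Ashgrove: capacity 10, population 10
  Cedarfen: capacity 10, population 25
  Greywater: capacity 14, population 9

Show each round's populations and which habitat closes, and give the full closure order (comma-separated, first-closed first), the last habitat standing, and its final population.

Closure order: Cedarfen, Briarlake, Ashgrove, Fernhollow
Last habitat: Greywater with 70 animals

Round 1: Ashgrove=10 Briarlake=17 Cedarfen=25 Fernhollow=9 Greywater=9 → close Cedarfen (overflow 15)
  25÷4 = 6 each, +1 to first 1
Round 2: Ashgrove=17 Briarlake=23 Fernhollow=15 Greywater=15 → close Briarlake (overflow 14)
  23÷3 = 7 each, +1 to first 2
Round 3: Ashgrove=25 Fernhollow=23 Greywater=22 → close Ashgrove (overflow 15)
  25÷2 = 12 each, +1 to first 1
Round 4: Fernhollow=36 Greywater=34 → close Fernhollow (overflow 21)
  36÷1 = 36 each, +1 to first 0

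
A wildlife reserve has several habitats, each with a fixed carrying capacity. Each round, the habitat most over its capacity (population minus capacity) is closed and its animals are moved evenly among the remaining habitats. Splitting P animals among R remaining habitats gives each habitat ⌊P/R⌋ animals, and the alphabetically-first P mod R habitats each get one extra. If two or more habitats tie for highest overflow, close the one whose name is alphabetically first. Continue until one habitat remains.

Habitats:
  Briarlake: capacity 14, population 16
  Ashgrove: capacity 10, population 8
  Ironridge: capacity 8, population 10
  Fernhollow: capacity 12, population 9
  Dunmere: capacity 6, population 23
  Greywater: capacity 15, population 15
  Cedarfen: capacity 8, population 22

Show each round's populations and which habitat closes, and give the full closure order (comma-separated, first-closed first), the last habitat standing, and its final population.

Round 1: Ashgrove=8 Briarlake=16 Cedarfen=22 Dunmere=23 Fernhollow=9 Greywater=15 Ironridge=10 → close Dunmere (overflow 17)
  23÷6 = 3 each, +1 to first 5
Round 2: Ashgrove=12 Briarlake=20 Cedarfen=26 Fernhollow=13 Greywater=19 Ironridge=13 → close Cedarfen (overflow 18)
  26÷5 = 5 each, +1 to first 1
Round 3: Ashgrove=18 Briarlake=25 Fernhollow=18 Greywater=24 Ironridge=18 → close Briarlake (overflow 11)
  25÷4 = 6 each, +1 to first 1
Round 4: Ashgrove=25 Fernhollow=24 Greywater=30 Ironridge=24 → close Ironridge (overflow 16)
  24÷3 = 8 each, +1 to first 0
Round 5: Ashgrove=33 Fernhollow=32 Greywater=38 → close Ashgrove (overflow 23)
  33÷2 = 16 each, +1 to first 1
Round 6: Fernhollow=49 Greywater=54 → close Greywater (overflow 39)
  54÷1 = 54 each, +1 to first 0

Closure order: Dunmere, Cedarfen, Briarlake, Ironridge, Ashgrove, Greywater
Last habitat: Fernhollow with 103 animals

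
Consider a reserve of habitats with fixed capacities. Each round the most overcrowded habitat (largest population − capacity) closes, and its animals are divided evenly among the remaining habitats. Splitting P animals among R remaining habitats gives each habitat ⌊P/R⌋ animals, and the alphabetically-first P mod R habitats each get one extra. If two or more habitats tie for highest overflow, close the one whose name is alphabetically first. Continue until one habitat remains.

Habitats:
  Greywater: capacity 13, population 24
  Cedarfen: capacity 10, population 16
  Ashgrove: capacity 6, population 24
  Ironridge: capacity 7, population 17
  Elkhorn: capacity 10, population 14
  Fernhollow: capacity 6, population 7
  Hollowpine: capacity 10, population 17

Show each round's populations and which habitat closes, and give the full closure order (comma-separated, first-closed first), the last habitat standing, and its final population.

Round 1: Ashgrove=24 Cedarfen=16 Elkhorn=14 Fernhollow=7 Greywater=24 Hollowpine=17 Ironridge=17 → close Ashgrove (overflow 18)
  24÷6 = 4 each, +1 to first 0
Round 2: Cedarfen=20 Elkhorn=18 Fernhollow=11 Greywater=28 Hollowpine=21 Ironridge=21 → close Greywater (overflow 15)
  28÷5 = 5 each, +1 to first 3
Round 3: Cedarfen=26 Elkhorn=24 Fernhollow=17 Hollowpine=26 Ironridge=26 → close Ironridge (overflow 19)
  26÷4 = 6 each, +1 to first 2
Round 4: Cedarfen=33 Elkhorn=31 Fernhollow=23 Hollowpine=32 → close Cedarfen (overflow 23)
  33÷3 = 11 each, +1 to first 0
Round 5: Elkhorn=42 Fernhollow=34 Hollowpine=43 → close Hollowpine (overflow 33)
  43÷2 = 21 each, +1 to first 1
Round 6: Elkhorn=64 Fernhollow=55 → close Elkhorn (overflow 54)
  64÷1 = 64 each, +1 to first 0

Closure order: Ashgrove, Greywater, Ironridge, Cedarfen, Hollowpine, Elkhorn
Last habitat: Fernhollow with 119 animals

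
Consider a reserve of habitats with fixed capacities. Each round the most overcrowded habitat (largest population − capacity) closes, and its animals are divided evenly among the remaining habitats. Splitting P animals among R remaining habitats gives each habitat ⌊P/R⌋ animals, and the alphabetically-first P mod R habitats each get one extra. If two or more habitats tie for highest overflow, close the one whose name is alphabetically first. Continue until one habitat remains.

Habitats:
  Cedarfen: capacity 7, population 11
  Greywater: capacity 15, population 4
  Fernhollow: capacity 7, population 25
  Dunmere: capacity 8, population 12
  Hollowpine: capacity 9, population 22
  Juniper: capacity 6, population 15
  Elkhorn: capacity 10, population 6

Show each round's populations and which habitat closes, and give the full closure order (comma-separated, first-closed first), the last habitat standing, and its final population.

Round 1: Cedarfen=11 Dunmere=12 Elkhorn=6 Fernhollow=25 Greywater=4 Hollowpine=22 Juniper=15 → close Fernhollow (overflow 18)
  25÷6 = 4 each, +1 to first 1
Round 2: Cedarfen=16 Dunmere=16 Elkhorn=10 Greywater=8 Hollowpine=26 Juniper=19 → close Hollowpine (overflow 17)
  26÷5 = 5 each, +1 to first 1
Round 3: Cedarfen=22 Dunmere=21 Elkhorn=15 Greywater=13 Juniper=24 → close Juniper (overflow 18)
  24÷4 = 6 each, +1 to first 0
Round 4: Cedarfen=28 Dunmere=27 Elkhorn=21 Greywater=19 → close Cedarfen (overflow 21)
  28÷3 = 9 each, +1 to first 1
Round 5: Dunmere=37 Elkhorn=30 Greywater=28 → close Dunmere (overflow 29)
  37÷2 = 18 each, +1 to first 1
Round 6: Elkhorn=49 Greywater=46 → close Elkhorn (overflow 39)
  49÷1 = 49 each, +1 to first 0

Closure order: Fernhollow, Hollowpine, Juniper, Cedarfen, Dunmere, Elkhorn
Last habitat: Greywater with 95 animals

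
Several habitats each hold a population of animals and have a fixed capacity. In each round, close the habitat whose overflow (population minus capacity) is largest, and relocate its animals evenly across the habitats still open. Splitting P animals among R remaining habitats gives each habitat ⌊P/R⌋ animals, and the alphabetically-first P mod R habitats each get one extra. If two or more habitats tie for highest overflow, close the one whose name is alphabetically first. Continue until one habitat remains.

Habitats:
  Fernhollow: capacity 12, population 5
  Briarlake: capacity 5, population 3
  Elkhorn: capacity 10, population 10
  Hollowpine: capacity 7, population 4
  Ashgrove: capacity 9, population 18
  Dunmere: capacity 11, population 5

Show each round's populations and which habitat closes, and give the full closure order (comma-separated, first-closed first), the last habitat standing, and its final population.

Round 1: Ashgrove=18 Briarlake=3 Dunmere=5 Elkhorn=10 Fernhollow=5 Hollowpine=4 → close Ashgrove (overflow 9)
  18÷5 = 3 each, +1 to first 3
Round 2: Briarlake=7 Dunmere=9 Elkhorn=14 Fernhollow=8 Hollowpine=7 → close Elkhorn (overflow 4)
  14÷4 = 3 each, +1 to first 2
Round 3: Briarlake=11 Dunmere=13 Fernhollow=11 Hollowpine=10 → close Briarlake (overflow 6)
  11÷3 = 3 each, +1 to first 2
Round 4: Dunmere=17 Fernhollow=15 Hollowpine=13 → close Dunmere (overflow 6)
  17÷2 = 8 each, +1 to first 1
Round 5: Fernhollow=24 Hollowpine=21 → close Hollowpine (overflow 14)
  21÷1 = 21 each, +1 to first 0

Closure order: Ashgrove, Elkhorn, Briarlake, Dunmere, Hollowpine
Last habitat: Fernhollow with 45 animals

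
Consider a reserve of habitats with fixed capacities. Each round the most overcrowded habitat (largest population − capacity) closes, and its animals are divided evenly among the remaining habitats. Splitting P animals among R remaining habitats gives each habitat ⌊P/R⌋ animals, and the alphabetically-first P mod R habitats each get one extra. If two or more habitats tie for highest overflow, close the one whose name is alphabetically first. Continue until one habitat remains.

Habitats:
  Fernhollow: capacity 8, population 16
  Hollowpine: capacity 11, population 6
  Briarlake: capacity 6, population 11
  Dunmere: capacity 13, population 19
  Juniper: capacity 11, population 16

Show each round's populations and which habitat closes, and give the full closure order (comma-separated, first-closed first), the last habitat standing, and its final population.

Closure order: Fernhollow, Dunmere, Briarlake, Juniper
Last habitat: Hollowpine with 68 animals

Round 1: Briarlake=11 Dunmere=19 Fernhollow=16 Hollowpine=6 Juniper=16 → close Fernhollow (overflow 8)
  16÷4 = 4 each, +1 to first 0
Round 2: Briarlake=15 Dunmere=23 Hollowpine=10 Juniper=20 → close Dunmere (overflow 10)
  23÷3 = 7 each, +1 to first 2
Round 3: Briarlake=23 Hollowpine=18 Juniper=27 → close Briarlake (overflow 17)
  23÷2 = 11 each, +1 to first 1
Round 4: Hollowpine=30 Juniper=38 → close Juniper (overflow 27)
  38÷1 = 38 each, +1 to first 0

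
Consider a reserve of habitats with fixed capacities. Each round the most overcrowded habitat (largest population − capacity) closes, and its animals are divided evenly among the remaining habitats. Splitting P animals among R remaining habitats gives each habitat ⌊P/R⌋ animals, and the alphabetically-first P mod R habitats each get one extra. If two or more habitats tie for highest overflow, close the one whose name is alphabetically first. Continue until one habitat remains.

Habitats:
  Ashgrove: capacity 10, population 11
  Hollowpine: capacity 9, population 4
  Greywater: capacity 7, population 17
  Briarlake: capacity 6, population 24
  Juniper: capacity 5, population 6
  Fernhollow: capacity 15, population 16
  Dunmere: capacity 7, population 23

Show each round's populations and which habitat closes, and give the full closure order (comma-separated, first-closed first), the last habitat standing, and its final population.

Closure order: Briarlake, Dunmere, Greywater, Ashgrove, Fernhollow, Juniper
Last habitat: Hollowpine with 101 animals

Round 1: Ashgrove=11 Briarlake=24 Dunmere=23 Fernhollow=16 Greywater=17 Hollowpine=4 Juniper=6 → close Briarlake (overflow 18)
  24÷6 = 4 each, +1 to first 0
Round 2: Ashgrove=15 Dunmere=27 Fernhollow=20 Greywater=21 Hollowpine=8 Juniper=10 → close Dunmere (overflow 20)
  27÷5 = 5 each, +1 to first 2
Round 3: Ashgrove=21 Fernhollow=26 Greywater=26 Hollowpine=13 Juniper=15 → close Greywater (overflow 19)
  26÷4 = 6 each, +1 to first 2
Round 4: Ashgrove=28 Fernhollow=33 Hollowpine=19 Juniper=21 → close Ashgrove (overflow 18)
  28÷3 = 9 each, +1 to first 1
Round 5: Fernhollow=43 Hollowpine=28 Juniper=30 → close Fernhollow (overflow 28)
  43÷2 = 21 each, +1 to first 1
Round 6: Hollowpine=50 Juniper=51 → close Juniper (overflow 46)
  51÷1 = 51 each, +1 to first 0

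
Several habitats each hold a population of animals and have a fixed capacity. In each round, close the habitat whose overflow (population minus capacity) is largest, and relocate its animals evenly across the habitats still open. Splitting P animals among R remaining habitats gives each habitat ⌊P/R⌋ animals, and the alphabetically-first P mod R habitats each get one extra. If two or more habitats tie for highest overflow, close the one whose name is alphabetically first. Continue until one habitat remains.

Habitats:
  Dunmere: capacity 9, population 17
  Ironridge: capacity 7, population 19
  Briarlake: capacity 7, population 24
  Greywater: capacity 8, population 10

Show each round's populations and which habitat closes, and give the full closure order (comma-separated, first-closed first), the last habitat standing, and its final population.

Round 1: Briarlake=24 Dunmere=17 Greywater=10 Ironridge=19 → close Briarlake (overflow 17)
  24÷3 = 8 each, +1 to first 0
Round 2: Dunmere=25 Greywater=18 Ironridge=27 → close Ironridge (overflow 20)
  27÷2 = 13 each, +1 to first 1
Round 3: Dunmere=39 Greywater=31 → close Dunmere (overflow 30)
  39÷1 = 39 each, +1 to first 0

Closure order: Briarlake, Ironridge, Dunmere
Last habitat: Greywater with 70 animals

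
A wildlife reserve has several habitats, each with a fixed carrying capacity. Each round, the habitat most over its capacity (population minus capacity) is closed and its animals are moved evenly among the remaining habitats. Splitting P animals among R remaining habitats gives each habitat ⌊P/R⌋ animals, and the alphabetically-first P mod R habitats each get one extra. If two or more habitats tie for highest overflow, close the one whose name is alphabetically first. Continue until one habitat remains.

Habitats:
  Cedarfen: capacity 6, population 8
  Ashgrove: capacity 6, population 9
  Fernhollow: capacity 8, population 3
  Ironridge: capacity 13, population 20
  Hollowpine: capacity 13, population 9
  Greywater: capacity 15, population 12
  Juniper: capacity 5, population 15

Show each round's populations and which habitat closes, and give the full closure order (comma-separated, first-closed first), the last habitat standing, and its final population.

Closure order: Juniper, Ironridge, Ashgrove, Cedarfen, Greywater, Fernhollow
Last habitat: Hollowpine with 76 animals

Round 1: Ashgrove=9 Cedarfen=8 Fernhollow=3 Greywater=12 Hollowpine=9 Ironridge=20 Juniper=15 → close Juniper (overflow 10)
  15÷6 = 2 each, +1 to first 3
Round 2: Ashgrove=12 Cedarfen=11 Fernhollow=6 Greywater=14 Hollowpine=11 Ironridge=22 → close Ironridge (overflow 9)
  22÷5 = 4 each, +1 to first 2
Round 3: Ashgrove=17 Cedarfen=16 Fernhollow=10 Greywater=18 Hollowpine=15 → close Ashgrove (overflow 11)
  17÷4 = 4 each, +1 to first 1
Round 4: Cedarfen=21 Fernhollow=14 Greywater=22 Hollowpine=19 → close Cedarfen (overflow 15)
  21÷3 = 7 each, +1 to first 0
Round 5: Fernhollow=21 Greywater=29 Hollowpine=26 → close Greywater (overflow 14)
  29÷2 = 14 each, +1 to first 1
Round 6: Fernhollow=36 Hollowpine=40 → close Fernhollow (overflow 28)
  36÷1 = 36 each, +1 to first 0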